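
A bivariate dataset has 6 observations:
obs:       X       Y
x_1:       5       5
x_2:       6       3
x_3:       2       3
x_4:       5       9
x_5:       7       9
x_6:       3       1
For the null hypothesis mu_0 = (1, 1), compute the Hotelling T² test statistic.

Step 1 — sample mean vector:
  mean(X) = (5 + 6 + 2 + 5 + 7 + 3) / 6 = 28/6 = 4.6667
  mean(Y) = (5 + 3 + 3 + 9 + 9 + 1) / 6 = 30/6 = 5
  x̄ = (4.6667, 5),  deviation x̄ - mu_0 = (4.6667, 5) - (1, 1) = (3.6667, 4).

Step 2 — sample covariance matrix, S[i,j] = (1/(n-1)) · Σ_k (x_{k,i} - mean_i) · (x_{k,j} - mean_j), divisor n-1 = 5:
  S[X,X] = ((0.3333)·(0.3333) + (1.3333)·(1.3333) + (-2.6667)·(-2.6667) + (0.3333)·(0.3333) + (2.3333)·(2.3333) + (-1.6667)·(-1.6667)) / 5 = 17.3333/5 = 3.4667
  S[X,Y] = ((0.3333)·(0) + (1.3333)·(-2) + (-2.6667)·(-2) + (0.3333)·(4) + (2.3333)·(4) + (-1.6667)·(-4)) / 5 = 20/5 = 4
  S[Y,Y] = ((0)·(0) + (-2)·(-2) + (-2)·(-2) + (4)·(4) + (4)·(4) + (-4)·(-4)) / 5 = 56/5 = 11.2
  S = [[3.4667, 4],
 [4, 11.2]].

Step 3 — invert S. det(S) = 3.4667·11.2 - (4)² = 22.8267.
  S^{-1} = (1/det) · [[d, -b], [-b, a]] = [[0.4907, -0.1752],
 [-0.1752, 0.1519]].

Step 4 — quadratic form (x̄ - mu_0)^T · S^{-1} · (x̄ - mu_0):
  S^{-1} · (x̄ - mu_0) = (1.0981, -0.035),
  (x̄ - mu_0)^T · [...] = (3.6667)·(1.0981) + (4)·(-0.035) = 3.8863.

Step 5 — scale by n: T² = 6 · 3.8863 = 23.3178.

T² ≈ 23.3178


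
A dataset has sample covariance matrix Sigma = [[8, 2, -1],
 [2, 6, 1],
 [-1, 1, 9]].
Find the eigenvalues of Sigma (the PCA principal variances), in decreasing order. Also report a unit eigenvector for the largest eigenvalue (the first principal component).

Step 1 — characteristic polynomial p(λ) = det(λI - Sigma) = λ³ - tr·λ² + c_1·λ - det, where tr = trace, c_1 = sum of the principal 2×2 minors, det = det(Sigma):
  tr = 8 + 6 + 9 = 23,
  c_1 = (8·6 - (2)²) + (8·9 - (-1)²) + (6·9 - (1)²) = 44 + 71 + 53 = 168,
  det = 8·(6·9 - (1)²) - (2)·((2)·9 - (1)·(-1)) + (-1)·((2)·(1) - 6·(-1)) = 8·(53) - (2)·(19) + (-1)·(8) = 378.
  So p(λ) = λ³ - 23λ² + 168λ - 378.
Step 2 — look for an integer root (rational root theorem: any rational root is an integer divisor of 378). Testing λ = 9:
  p(9) = 729 - 1863 + 1512 - 378 = 0  ✓
  Dividing out (λ - 9): p(λ) = (λ - 9)(λ² - 14λ + 42).
Step 3 — remaining eigenvalues from the quadratic λ² - 14λ + 42 = 0:
  Δ = 14² - 4·42 = 196 - 168 = 28,  λ = (14 ± √28)/2 = (14 ± 5.2915)/2 ≈ 9.6458 or 4.3542.
  Sorted: λ_1 = 9.6458,  λ_2 = 9,  λ_3 = 4.3542  (check: sum = 23 = tr ✓).

Step 4 — unit eigenvector for λ_1 ≈ 9.6458: v spans the null space of (Sigma - λ_1 I), whose rows are
  r_1 = (-1.6458, 2, -1),  r_2 = (2, -3.6458, 1),  r_3 = (-1, 1, -0.6458).
  v is orthogonal to every row, so take v ∝ r_1 × r_2 = ((2)·(1) - (-1)·(-3.6458), (-1)·(2) - (-1.6458)·(1), (-1.6458)·(-3.6458) - (2)·(2)) ≈ (-1.6458, -0.3542, 2).
  Rescale (multiply by -1 so the first nonzero entry is positive): u = (1.6458, 0.3542, -2).
  ||u|| = √((1.6458)² + (0.3542)² + (-2)²) = √(6.834) ≈ 2.6142,  v_1 = u/||u|| ≈ (0.6295, 0.1355, -0.7651) (||v_1|| = 1).

λ_1 = 9.6458,  λ_2 = 9,  λ_3 = 4.3542;  v_1 ≈ (0.6295, 0.1355, -0.7651)


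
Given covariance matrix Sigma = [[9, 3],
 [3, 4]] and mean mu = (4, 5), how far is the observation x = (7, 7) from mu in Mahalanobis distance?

Step 1 — centre the observation: (x - mu) = (3, 2).

Step 2 — invert Sigma. det(Sigma) = 9·4 - (3)² = 27.
  Sigma^{-1} = (1/det) · [[d, -b], [-b, a]] = [[0.1481, -0.1111],
 [-0.1111, 0.3333]].

Step 3 — form the quadratic (x - mu)^T · Sigma^{-1} · (x - mu):
  Sigma^{-1} · (x - mu) = (0.2222, 0.3333).
  (x - mu)^T · [Sigma^{-1} · (x - mu)] = (3)·(0.2222) + (2)·(0.3333) = 1.3333.

Step 4 — take square root: d = √(1.3333) ≈ 1.1547.

d(x, mu) = √(1.3333) ≈ 1.1547


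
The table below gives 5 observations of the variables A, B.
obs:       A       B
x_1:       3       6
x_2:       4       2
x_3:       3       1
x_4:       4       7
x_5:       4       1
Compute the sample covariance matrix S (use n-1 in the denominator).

Step 1 — column means:
  mean(A) = (3 + 4 + 3 + 4 + 4) / 5 = 18/5 = 3.6
  mean(B) = (6 + 2 + 1 + 7 + 1) / 5 = 17/5 = 3.4

Step 2 — sample covariance S[i,j] = (1/(n-1)) · Σ_k (x_{k,i} - mean_i) · (x_{k,j} - mean_j), with n-1 = 4.
  S[A,A] = ((-0.6)·(-0.6) + (0.4)·(0.4) + (-0.6)·(-0.6) + (0.4)·(0.4) + (0.4)·(0.4)) / 4 = 1.2/4 = 0.3
  S[A,B] = ((-0.6)·(2.6) + (0.4)·(-1.4) + (-0.6)·(-2.4) + (0.4)·(3.6) + (0.4)·(-2.4)) / 4 = -0.2/4 = -0.05
  S[B,B] = ((2.6)·(2.6) + (-1.4)·(-1.4) + (-2.4)·(-2.4) + (3.6)·(3.6) + (-2.4)·(-2.4)) / 4 = 33.2/4 = 8.3

S is symmetric (S[j,i] = S[i,j]). Assembling:

S = [[0.3, -0.05],
 [-0.05, 8.3]]


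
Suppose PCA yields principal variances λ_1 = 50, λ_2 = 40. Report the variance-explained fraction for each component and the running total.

Step 1 — total variance = trace(Sigma) = Σ λ_i = 50 + 40 = 90.

Step 2 — fraction explained by component i = λ_i / Σ λ:
  PC1: 50/90 = 0.5556
  PC2: 40/90 = 0.4444

Step 3 — cumulative fraction after k components = (λ_1 + ... + λ_k) / Σ λ:
  k = 1: 50/90 = 0.5556
  k = 2: (50 + 40)/90 = 90/90 = 1

Summary (fraction, with percent):

explained: PC1 0.5556 (55.56%), PC2 0.4444 (44.44%);  cumulative: 0.5556, 1


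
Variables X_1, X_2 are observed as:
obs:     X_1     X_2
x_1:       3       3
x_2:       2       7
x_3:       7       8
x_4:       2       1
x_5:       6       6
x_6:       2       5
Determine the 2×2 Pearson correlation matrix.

Step 1 — column means:
  mean(X_1) = (3 + 2 + 7 + 2 + 6 + 2) / 6 = 22/6 = 3.6667
  mean(X_2) = (3 + 7 + 8 + 1 + 6 + 5) / 6 = 30/6 = 5

Step 2 — sample variances and covariances s[i,j] = (1/(n-1)) · Σ_k (x_{k,i} - mean_i) · (x_{k,j} - mean_j), with n-1 = 5:
  s[X_1,X_1] = ((-0.6667)·(-0.6667) + (-1.6667)·(-1.6667) + (3.3333)·(3.3333) + (-1.6667)·(-1.6667) + (2.3333)·(2.3333) + (-1.6667)·(-1.6667)) / 5 = 25.3333/5 = 5.0667
  s[X_1,X_2] = ((-0.6667)·(-2) + (-1.6667)·(2) + (3.3333)·(3) + (-1.6667)·(-4) + (2.3333)·(1) + (-1.6667)·(0)) / 5 = 17/5 = 3.4
  s[X_2,X_2] = ((-2)·(-2) + (2)·(2) + (3)·(3) + (-4)·(-4) + (1)·(1) + (0)·(0)) / 5 = 34/5 = 6.8
  Sample standard deviations s_i = √(s[i,i]):
  s(X_1) = √(5.0667) = 2.2509
  s(X_2) = √(6.8) = 2.6077

Step 3 — r_{ij} = s_{ij} / (s_i · s_j):
  r[X_1,X_1] = 1 (diagonal).
  r[X_1,X_2] = 3.4 / (2.2509 · 2.6077) = 3.4 / 5.8697 = 0.5792
  r[X_2,X_2] = 1 (diagonal).

R is symmetric with unit diagonal. Assembling:

R = [[1, 0.5792],
 [0.5792, 1]]


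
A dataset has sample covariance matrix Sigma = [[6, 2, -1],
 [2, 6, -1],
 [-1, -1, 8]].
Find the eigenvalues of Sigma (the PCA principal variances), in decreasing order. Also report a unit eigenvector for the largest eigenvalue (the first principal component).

Step 1 — characteristic polynomial p(λ) = det(λI - Sigma) = λ³ - tr·λ² + c_1·λ - det, where tr = trace, c_1 = sum of the principal 2×2 minors, det = det(Sigma):
  tr = 6 + 6 + 8 = 20,
  c_1 = (6·6 - (2)²) + (6·8 - (-1)²) + (6·8 - (-1)²) = 32 + 47 + 47 = 126,
  det = 6·(6·8 - (-1)²) - (2)·((2)·8 - (-1)·(-1)) + (-1)·((2)·(-1) - 6·(-1)) = 6·(47) - (2)·(15) + (-1)·(4) = 248.
  So p(λ) = λ³ - 20λ² + 126λ - 248.
Step 2 — look for an integer root (rational root theorem: any rational root is an integer divisor of 248). Testing λ = 4:
  p(4) = 64 - 320 + 504 - 248 = 0  ✓
  Dividing out (λ - 4): p(λ) = (λ - 4)(λ² - 16λ + 62).
Step 3 — remaining eigenvalues from the quadratic λ² - 16λ + 62 = 0:
  Δ = 16² - 4·62 = 256 - 248 = 8,  λ = (16 ± √8)/2 = (16 ± 2.8284)/2 ≈ 9.4142 or 6.5858.
  Sorted: λ_1 = 9.4142,  λ_2 = 6.5858,  λ_3 = 4  (check: sum = 20 = tr ✓).

Step 4 — unit eigenvector for λ_1 ≈ 9.4142: v spans the null space of (Sigma - λ_1 I), whose rows are
  r_1 = (-3.4142, 2, -1),  r_2 = (2, -3.4142, -1),  r_3 = (-1, -1, -1.4142).
  v is orthogonal to every row, so take v ∝ r_1 × r_2 = ((2)·(-1) - (-1)·(-3.4142), (-1)·(2) - (-3.4142)·(-1), (-3.4142)·(-3.4142) - (2)·(2)) ≈ (-5.4142, -5.4142, 7.6569).
  Rescale (multiply by -1 so the first nonzero entry is positive): u = (5.4142, 5.4142, -7.6569).
  ||u|| = √((5.4142)² + (5.4142)² + (-7.6569)²) = √(117.2548) ≈ 10.8284,  v_1 = u/||u|| ≈ (0.5, 0.5, -0.7071) (||v_1|| = 1).

λ_1 = 9.4142,  λ_2 = 6.5858,  λ_3 = 4;  v_1 ≈ (0.5, 0.5, -0.7071)


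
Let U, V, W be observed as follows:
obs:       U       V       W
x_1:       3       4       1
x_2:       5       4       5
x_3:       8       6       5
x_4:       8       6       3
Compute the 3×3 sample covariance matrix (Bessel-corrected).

Step 1 — column means:
  mean(U) = (3 + 5 + 8 + 8) / 4 = 24/4 = 6
  mean(V) = (4 + 4 + 6 + 6) / 4 = 20/4 = 5
  mean(W) = (1 + 5 + 5 + 3) / 4 = 14/4 = 3.5

Step 2 — sample covariance S[i,j] = (1/(n-1)) · Σ_k (x_{k,i} - mean_i) · (x_{k,j} - mean_j), with n-1 = 3.
  S[U,U] = ((-3)·(-3) + (-1)·(-1) + (2)·(2) + (2)·(2)) / 3 = 18/3 = 6
  S[U,V] = ((-3)·(-1) + (-1)·(-1) + (2)·(1) + (2)·(1)) / 3 = 8/3 = 2.6667
  S[U,W] = ((-3)·(-2.5) + (-1)·(1.5) + (2)·(1.5) + (2)·(-0.5)) / 3 = 8/3 = 2.6667
  S[V,V] = ((-1)·(-1) + (-1)·(-1) + (1)·(1) + (1)·(1)) / 3 = 4/3 = 1.3333
  S[V,W] = ((-1)·(-2.5) + (-1)·(1.5) + (1)·(1.5) + (1)·(-0.5)) / 3 = 2/3 = 0.6667
  S[W,W] = ((-2.5)·(-2.5) + (1.5)·(1.5) + (1.5)·(1.5) + (-0.5)·(-0.5)) / 3 = 11/3 = 3.6667

S is symmetric (S[j,i] = S[i,j]). Assembling:

S = [[6, 2.6667, 2.6667],
 [2.6667, 1.3333, 0.6667],
 [2.6667, 0.6667, 3.6667]]


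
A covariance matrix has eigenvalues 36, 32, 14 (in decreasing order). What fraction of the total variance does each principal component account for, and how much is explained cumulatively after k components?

Step 1 — total variance = trace(Sigma) = Σ λ_i = 36 + 32 + 14 = 82.

Step 2 — fraction explained by component i = λ_i / Σ λ:
  PC1: 36/82 = 0.439
  PC2: 32/82 = 0.3902
  PC3: 14/82 = 0.1707

Step 3 — cumulative fraction after k components = (λ_1 + ... + λ_k) / Σ λ:
  k = 1: 36/82 = 0.439
  k = 2: (36 + 32)/82 = 68/82 = 0.8293
  k = 3: (36 + 32 + 14)/82 = 82/82 = 1

Summary (fraction, with percent):

explained: PC1 0.439 (43.9%), PC2 0.3902 (39.02%), PC3 0.1707 (17.07%);  cumulative: 0.439, 0.8293, 1


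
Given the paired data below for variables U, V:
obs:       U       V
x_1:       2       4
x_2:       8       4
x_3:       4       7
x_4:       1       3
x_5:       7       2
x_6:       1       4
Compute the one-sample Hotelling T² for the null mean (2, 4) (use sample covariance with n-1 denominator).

Step 1 — sample mean vector:
  mean(U) = (2 + 8 + 4 + 1 + 7 + 1) / 6 = 23/6 = 3.8333
  mean(V) = (4 + 4 + 7 + 3 + 2 + 4) / 6 = 24/6 = 4
  x̄ = (3.8333, 4),  deviation x̄ - mu_0 = (3.8333, 4) - (2, 4) = (1.8333, 0).

Step 2 — sample covariance matrix, S[i,j] = (1/(n-1)) · Σ_k (x_{k,i} - mean_i) · (x_{k,j} - mean_j), divisor n-1 = 5:
  S[U,U] = ((-1.8333)·(-1.8333) + (4.1667)·(4.1667) + (0.1667)·(0.1667) + (-2.8333)·(-2.8333) + (3.1667)·(3.1667) + (-2.8333)·(-2.8333)) / 5 = 46.8333/5 = 9.3667
  S[U,V] = ((-1.8333)·(0) + (4.1667)·(0) + (0.1667)·(3) + (-2.8333)·(-1) + (3.1667)·(-2) + (-2.8333)·(0)) / 5 = -3/5 = -0.6
  S[V,V] = ((0)·(0) + (0)·(0) + (3)·(3) + (-1)·(-1) + (-2)·(-2) + (0)·(0)) / 5 = 14/5 = 2.8
  S = [[9.3667, -0.6],
 [-0.6, 2.8]].

Step 3 — invert S. det(S) = 9.3667·2.8 - (-0.6)² = 25.8667.
  S^{-1} = (1/det) · [[d, -b], [-b, a]] = [[0.1082, 0.0232],
 [0.0232, 0.3621]].

Step 4 — quadratic form (x̄ - mu_0)^T · S^{-1} · (x̄ - mu_0):
  S^{-1} · (x̄ - mu_0) = (0.1985, 0.0425),
  (x̄ - mu_0)^T · [...] = (1.8333)·(0.1985) + (0)·(0.0425) = 0.3638.

Step 5 — scale by n: T² = 6 · 0.3638 = 2.183.

T² ≈ 2.183


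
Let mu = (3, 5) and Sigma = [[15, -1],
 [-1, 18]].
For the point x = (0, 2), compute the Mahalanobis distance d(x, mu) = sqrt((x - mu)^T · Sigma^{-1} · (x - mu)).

Step 1 — centre the observation: (x - mu) = (-3, -3).

Step 2 — invert Sigma. det(Sigma) = 15·18 - (-1)² = 269.
  Sigma^{-1} = (1/det) · [[d, -b], [-b, a]] = [[0.0669, 0.0037],
 [0.0037, 0.0558]].

Step 3 — form the quadratic (x - mu)^T · Sigma^{-1} · (x - mu):
  Sigma^{-1} · (x - mu) = (-0.2119, -0.1784).
  (x - mu)^T · [Sigma^{-1} · (x - mu)] = (-3)·(-0.2119) + (-3)·(-0.1784) = 1.171.

Step 4 — take square root: d = √(1.171) ≈ 1.0821.

d(x, mu) = √(1.171) ≈ 1.0821


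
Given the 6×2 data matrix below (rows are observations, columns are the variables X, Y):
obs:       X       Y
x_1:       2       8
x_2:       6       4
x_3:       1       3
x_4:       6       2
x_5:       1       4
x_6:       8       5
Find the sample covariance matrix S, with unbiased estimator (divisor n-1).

Step 1 — column means:
  mean(X) = (2 + 6 + 1 + 6 + 1 + 8) / 6 = 24/6 = 4
  mean(Y) = (8 + 4 + 3 + 2 + 4 + 5) / 6 = 26/6 = 4.3333

Step 2 — sample covariance S[i,j] = (1/(n-1)) · Σ_k (x_{k,i} - mean_i) · (x_{k,j} - mean_j), with n-1 = 5.
  S[X,X] = ((-2)·(-2) + (2)·(2) + (-3)·(-3) + (2)·(2) + (-3)·(-3) + (4)·(4)) / 5 = 46/5 = 9.2
  S[X,Y] = ((-2)·(3.6667) + (2)·(-0.3333) + (-3)·(-1.3333) + (2)·(-2.3333) + (-3)·(-0.3333) + (4)·(0.6667)) / 5 = -5/5 = -1
  S[Y,Y] = ((3.6667)·(3.6667) + (-0.3333)·(-0.3333) + (-1.3333)·(-1.3333) + (-2.3333)·(-2.3333) + (-0.3333)·(-0.3333) + (0.6667)·(0.6667)) / 5 = 21.3333/5 = 4.2667

S is symmetric (S[j,i] = S[i,j]). Assembling:

S = [[9.2, -1],
 [-1, 4.2667]]


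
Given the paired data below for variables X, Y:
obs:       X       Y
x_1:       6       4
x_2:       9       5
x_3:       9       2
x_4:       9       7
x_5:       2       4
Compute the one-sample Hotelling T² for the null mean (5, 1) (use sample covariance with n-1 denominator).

Step 1 — sample mean vector:
  mean(X) = (6 + 9 + 9 + 9 + 2) / 5 = 35/5 = 7
  mean(Y) = (4 + 5 + 2 + 7 + 4) / 5 = 22/5 = 4.4
  x̄ = (7, 4.4),  deviation x̄ - mu_0 = (7, 4.4) - (5, 1) = (2, 3.4).

Step 2 — sample covariance matrix, S[i,j] = (1/(n-1)) · Σ_k (x_{k,i} - mean_i) · (x_{k,j} - mean_j), divisor n-1 = 4:
  S[X,X] = ((-1)·(-1) + (2)·(2) + (2)·(2) + (2)·(2) + (-5)·(-5)) / 4 = 38/4 = 9.5
  S[X,Y] = ((-1)·(-0.4) + (2)·(0.6) + (2)·(-2.4) + (2)·(2.6) + (-5)·(-0.4)) / 4 = 4/4 = 1
  S[Y,Y] = ((-0.4)·(-0.4) + (0.6)·(0.6) + (-2.4)·(-2.4) + (2.6)·(2.6) + (-0.4)·(-0.4)) / 4 = 13.2/4 = 3.3
  S = [[9.5, 1],
 [1, 3.3]].

Step 3 — invert S. det(S) = 9.5·3.3 - (1)² = 30.35.
  S^{-1} = (1/det) · [[d, -b], [-b, a]] = [[0.1087, -0.0329],
 [-0.0329, 0.313]].

Step 4 — quadratic form (x̄ - mu_0)^T · S^{-1} · (x̄ - mu_0):
  S^{-1} · (x̄ - mu_0) = (0.1054, 0.9984),
  (x̄ - mu_0)^T · [...] = (2)·(0.1054) + (3.4)·(0.9984) = 3.6053.

Step 5 — scale by n: T² = 5 · 3.6053 = 18.0264.

T² ≈ 18.0264


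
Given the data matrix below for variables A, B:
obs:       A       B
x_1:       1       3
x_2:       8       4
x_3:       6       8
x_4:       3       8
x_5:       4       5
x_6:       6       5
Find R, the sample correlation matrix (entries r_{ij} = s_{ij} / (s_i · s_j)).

Step 1 — column means:
  mean(A) = (1 + 8 + 6 + 3 + 4 + 6) / 6 = 28/6 = 4.6667
  mean(B) = (3 + 4 + 8 + 8 + 5 + 5) / 6 = 33/6 = 5.5

Step 2 — sample variances and covariances s[i,j] = (1/(n-1)) · Σ_k (x_{k,i} - mean_i) · (x_{k,j} - mean_j), with n-1 = 5:
  s[A,A] = ((-3.6667)·(-3.6667) + (3.3333)·(3.3333) + (1.3333)·(1.3333) + (-1.6667)·(-1.6667) + (-0.6667)·(-0.6667) + (1.3333)·(1.3333)) / 5 = 31.3333/5 = 6.2667
  s[A,B] = ((-3.6667)·(-2.5) + (3.3333)·(-1.5) + (1.3333)·(2.5) + (-1.6667)·(2.5) + (-0.6667)·(-0.5) + (1.3333)·(-0.5)) / 5 = 3/5 = 0.6
  s[B,B] = ((-2.5)·(-2.5) + (-1.5)·(-1.5) + (2.5)·(2.5) + (2.5)·(2.5) + (-0.5)·(-0.5) + (-0.5)·(-0.5)) / 5 = 21.5/5 = 4.3
  Sample standard deviations s_i = √(s[i,i]):
  s(A) = √(6.2667) = 2.5033
  s(B) = √(4.3) = 2.0736

Step 3 — r_{ij} = s_{ij} / (s_i · s_j):
  r[A,A] = 1 (diagonal).
  r[A,B] = 0.6 / (2.5033 · 2.0736) = 0.6 / 5.191 = 0.1156
  r[B,B] = 1 (diagonal).

R is symmetric with unit diagonal. Assembling:

R = [[1, 0.1156],
 [0.1156, 1]]


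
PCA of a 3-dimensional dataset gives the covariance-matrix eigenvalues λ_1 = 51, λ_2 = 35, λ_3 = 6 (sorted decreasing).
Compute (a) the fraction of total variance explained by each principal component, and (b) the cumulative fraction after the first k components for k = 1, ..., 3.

Step 1 — total variance = trace(Sigma) = Σ λ_i = 51 + 35 + 6 = 92.

Step 2 — fraction explained by component i = λ_i / Σ λ:
  PC1: 51/92 = 0.5543
  PC2: 35/92 = 0.3804
  PC3: 6/92 = 0.0652

Step 3 — cumulative fraction after k components = (λ_1 + ... + λ_k) / Σ λ:
  k = 1: 51/92 = 0.5543
  k = 2: (51 + 35)/92 = 86/92 = 0.9348
  k = 3: (51 + 35 + 6)/92 = 92/92 = 1

Summary (fraction, with percent):

explained: PC1 0.5543 (55.43%), PC2 0.3804 (38.04%), PC3 0.0652 (6.52%);  cumulative: 0.5543, 0.9348, 1


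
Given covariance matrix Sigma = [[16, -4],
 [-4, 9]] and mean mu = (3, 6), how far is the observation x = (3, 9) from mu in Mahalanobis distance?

Step 1 — centre the observation: (x - mu) = (0, 3).

Step 2 — invert Sigma. det(Sigma) = 16·9 - (-4)² = 128.
  Sigma^{-1} = (1/det) · [[d, -b], [-b, a]] = [[0.0703, 0.0312],
 [0.0312, 0.125]].

Step 3 — form the quadratic (x - mu)^T · Sigma^{-1} · (x - mu):
  Sigma^{-1} · (x - mu) = (0.0938, 0.375).
  (x - mu)^T · [Sigma^{-1} · (x - mu)] = (0)·(0.0938) + (3)·(0.375) = 1.125.

Step 4 — take square root: d = √(1.125) ≈ 1.0607.

d(x, mu) = √(1.125) ≈ 1.0607


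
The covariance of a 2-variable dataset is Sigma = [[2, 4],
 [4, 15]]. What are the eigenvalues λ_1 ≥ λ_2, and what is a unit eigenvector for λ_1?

Step 1 — characteristic polynomial of 2×2 Sigma:
  det(Sigma - λI) = λ² - trace · λ + det = 0.
  trace = 2 + 15 = 17, det = 2·15 - (4)² = 14.
Step 2 — discriminant:
  Δ = trace² - 4·det = 289 - 56 = 233.
Step 3 — eigenvalues:
  λ = (trace ± √Δ)/2 = (17 ± 15.2643)/2,
  λ_1 = 16.1322,  λ_2 = 0.8678.

Step 4 — unit eigenvector for λ_1: solve (Sigma - λ_1 I)v = 0. First row:
  (2 - 16.1322)·v_x + (4)·v_y = 0, i.e. (-14.1322)·v_x + (4)·v_y = 0,
  so v ∝ (b, λ_1 - a) = (4, 14.1322) = u.
  ||u|| = √((4)² + (14.1322)²) = √(215.7182) ≈ 14.6873,
  v_1 = u/||u|| ≈ (0.2723, 0.9622) (||v_1|| = 1).

λ_1 = 16.1322,  λ_2 = 0.8678;  v_1 ≈ (0.2723, 0.9622)


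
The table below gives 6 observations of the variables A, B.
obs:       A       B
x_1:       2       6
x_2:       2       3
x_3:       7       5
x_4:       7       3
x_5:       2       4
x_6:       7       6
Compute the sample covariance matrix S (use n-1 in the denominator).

Step 1 — column means:
  mean(A) = (2 + 2 + 7 + 7 + 2 + 7) / 6 = 27/6 = 4.5
  mean(B) = (6 + 3 + 5 + 3 + 4 + 6) / 6 = 27/6 = 4.5

Step 2 — sample covariance S[i,j] = (1/(n-1)) · Σ_k (x_{k,i} - mean_i) · (x_{k,j} - mean_j), with n-1 = 5.
  S[A,A] = ((-2.5)·(-2.5) + (-2.5)·(-2.5) + (2.5)·(2.5) + (2.5)·(2.5) + (-2.5)·(-2.5) + (2.5)·(2.5)) / 5 = 37.5/5 = 7.5
  S[A,B] = ((-2.5)·(1.5) + (-2.5)·(-1.5) + (2.5)·(0.5) + (2.5)·(-1.5) + (-2.5)·(-0.5) + (2.5)·(1.5)) / 5 = 2.5/5 = 0.5
  S[B,B] = ((1.5)·(1.5) + (-1.5)·(-1.5) + (0.5)·(0.5) + (-1.5)·(-1.5) + (-0.5)·(-0.5) + (1.5)·(1.5)) / 5 = 9.5/5 = 1.9

S is symmetric (S[j,i] = S[i,j]). Assembling:

S = [[7.5, 0.5],
 [0.5, 1.9]]


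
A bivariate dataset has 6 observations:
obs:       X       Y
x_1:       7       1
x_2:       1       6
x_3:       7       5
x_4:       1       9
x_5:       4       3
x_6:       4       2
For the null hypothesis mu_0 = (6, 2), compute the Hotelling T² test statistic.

Step 1 — sample mean vector:
  mean(X) = (7 + 1 + 7 + 1 + 4 + 4) / 6 = 24/6 = 4
  mean(Y) = (1 + 6 + 5 + 9 + 3 + 2) / 6 = 26/6 = 4.3333
  x̄ = (4, 4.3333),  deviation x̄ - mu_0 = (4, 4.3333) - (6, 2) = (-2, 2.3333).

Step 2 — sample covariance matrix, S[i,j] = (1/(n-1)) · Σ_k (x_{k,i} - mean_i) · (x_{k,j} - mean_j), divisor n-1 = 5:
  S[X,X] = ((3)·(3) + (-3)·(-3) + (3)·(3) + (-3)·(-3) + (0)·(0) + (0)·(0)) / 5 = 36/5 = 7.2
  S[X,Y] = ((3)·(-3.3333) + (-3)·(1.6667) + (3)·(0.6667) + (-3)·(4.6667) + (0)·(-1.3333) + (0)·(-2.3333)) / 5 = -27/5 = -5.4
  S[Y,Y] = ((-3.3333)·(-3.3333) + (1.6667)·(1.6667) + (0.6667)·(0.6667) + (4.6667)·(4.6667) + (-1.3333)·(-1.3333) + (-2.3333)·(-2.3333)) / 5 = 43.3333/5 = 8.6667
  S = [[7.2, -5.4],
 [-5.4, 8.6667]].

Step 3 — invert S. det(S) = 7.2·8.6667 - (-5.4)² = 33.24.
  S^{-1} = (1/det) · [[d, -b], [-b, a]] = [[0.2607, 0.1625],
 [0.1625, 0.2166]].

Step 4 — quadratic form (x̄ - mu_0)^T · S^{-1} · (x̄ - mu_0):
  S^{-1} · (x̄ - mu_0) = (-0.1424, 0.1805),
  (x̄ - mu_0)^T · [...] = (-2)·(-0.1424) + (2.3333)·(0.1805) = 0.706.

Step 5 — scale by n: T² = 6 · 0.706 = 4.2359.

T² ≈ 4.2359


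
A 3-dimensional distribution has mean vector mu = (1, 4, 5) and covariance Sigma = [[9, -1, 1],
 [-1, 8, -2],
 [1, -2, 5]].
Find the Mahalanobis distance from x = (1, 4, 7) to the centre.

Step 1 — centre the observation: (x - mu) = (0, 0, 2).

Step 2 — invert Sigma (cofactor / det for 3×3, or solve directly):
  Sigma^{-1} = [[0.1143, 0.0095, -0.019],
 [0.0095, 0.1397, 0.054],
 [-0.019, 0.054, 0.2254]].

Step 3 — form the quadratic (x - mu)^T · Sigma^{-1} · (x - mu):
  Sigma^{-1} · (x - mu) = (-0.0381, 0.1079, 0.4508).
  (x - mu)^T · [Sigma^{-1} · (x - mu)] = (0)·(-0.0381) + (0)·(0.1079) + (2)·(0.4508) = 0.9016.

Step 4 — take square root: d = √(0.9016) ≈ 0.9495.

d(x, mu) = √(0.9016) ≈ 0.9495


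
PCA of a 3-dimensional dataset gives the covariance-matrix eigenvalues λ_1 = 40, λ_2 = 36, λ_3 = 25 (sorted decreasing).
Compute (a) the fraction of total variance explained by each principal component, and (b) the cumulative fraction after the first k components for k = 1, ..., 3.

Step 1 — total variance = trace(Sigma) = Σ λ_i = 40 + 36 + 25 = 101.

Step 2 — fraction explained by component i = λ_i / Σ λ:
  PC1: 40/101 = 0.396
  PC2: 36/101 = 0.3564
  PC3: 25/101 = 0.2475

Step 3 — cumulative fraction after k components = (λ_1 + ... + λ_k) / Σ λ:
  k = 1: 40/101 = 0.396
  k = 2: (40 + 36)/101 = 76/101 = 0.7525
  k = 3: (40 + 36 + 25)/101 = 101/101 = 1

Summary (fraction, with percent):

explained: PC1 0.396 (39.6%), PC2 0.3564 (35.64%), PC3 0.2475 (24.75%);  cumulative: 0.396, 0.7525, 1


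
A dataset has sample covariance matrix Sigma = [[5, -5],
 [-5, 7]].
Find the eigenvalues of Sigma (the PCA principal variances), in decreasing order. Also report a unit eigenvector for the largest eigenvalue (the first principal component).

Step 1 — characteristic polynomial of 2×2 Sigma:
  det(Sigma - λI) = λ² - trace · λ + det = 0.
  trace = 5 + 7 = 12, det = 5·7 - (-5)² = 10.
Step 2 — discriminant:
  Δ = trace² - 4·det = 144 - 40 = 104.
Step 3 — eigenvalues:
  λ = (trace ± √Δ)/2 = (12 ± 10.198)/2,
  λ_1 = 11.099,  λ_2 = 0.901.

Step 4 — unit eigenvector for λ_1: solve (Sigma - λ_1 I)v = 0. First row:
  (5 - 11.099)·v_x + (-5)·v_y = 0, i.e. (-6.099)·v_x + (-5)·v_y = 0,
  so v ∝ (b, λ_1 - a) = (-5, 6.099); multiply by -1 so the first entry is positive: u = (5, -6.099).
  ||u|| = √((5)² + (-6.099)²) = √(62.198) ≈ 7.8866,
  v_1 = u/||u|| ≈ (0.634, -0.7733) (||v_1|| = 1).

λ_1 = 11.099,  λ_2 = 0.901;  v_1 ≈ (0.634, -0.7733)


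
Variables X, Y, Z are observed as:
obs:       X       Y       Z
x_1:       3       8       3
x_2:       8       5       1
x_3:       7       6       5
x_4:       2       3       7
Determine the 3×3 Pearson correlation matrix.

Step 1 — column means:
  mean(X) = (3 + 8 + 7 + 2) / 4 = 20/4 = 5
  mean(Y) = (8 + 5 + 6 + 3) / 4 = 22/4 = 5.5
  mean(Z) = (3 + 1 + 5 + 7) / 4 = 16/4 = 4

Step 2 — sample variances and covariances s[i,j] = (1/(n-1)) · Σ_k (x_{k,i} - mean_i) · (x_{k,j} - mean_j), with n-1 = 3:
  s[X,X] = ((-2)·(-2) + (3)·(3) + (2)·(2) + (-3)·(-3)) / 3 = 26/3 = 8.6667
  s[X,Y] = ((-2)·(2.5) + (3)·(-0.5) + (2)·(0.5) + (-3)·(-2.5)) / 3 = 2/3 = 0.6667
  s[X,Z] = ((-2)·(-1) + (3)·(-3) + (2)·(1) + (-3)·(3)) / 3 = -14/3 = -4.6667
  s[Y,Y] = ((2.5)·(2.5) + (-0.5)·(-0.5) + (0.5)·(0.5) + (-2.5)·(-2.5)) / 3 = 13/3 = 4.3333
  s[Y,Z] = ((2.5)·(-1) + (-0.5)·(-3) + (0.5)·(1) + (-2.5)·(3)) / 3 = -8/3 = -2.6667
  s[Z,Z] = ((-1)·(-1) + (-3)·(-3) + (1)·(1) + (3)·(3)) / 3 = 20/3 = 6.6667
  Sample standard deviations s_i = √(s[i,i]):
  s(X) = √(8.6667) = 2.9439
  s(Y) = √(4.3333) = 2.0817
  s(Z) = √(6.6667) = 2.582

Step 3 — r_{ij} = s_{ij} / (s_i · s_j):
  r[X,X] = 1 (diagonal).
  r[X,Y] = 0.6667 / (2.9439 · 2.0817) = 0.6667 / 6.1283 = 0.1088
  r[X,Z] = -4.6667 / (2.9439 · 2.582) = -4.6667 / 7.6012 = -0.6139
  r[Y,Y] = 1 (diagonal).
  r[Y,Z] = -2.6667 / (2.0817 · 2.582) = -2.6667 / 5.3748 = -0.4961
  r[Z,Z] = 1 (diagonal).

R is symmetric with unit diagonal. Assembling:

R = [[1, 0.1088, -0.6139],
 [0.1088, 1, -0.4961],
 [-0.6139, -0.4961, 1]]


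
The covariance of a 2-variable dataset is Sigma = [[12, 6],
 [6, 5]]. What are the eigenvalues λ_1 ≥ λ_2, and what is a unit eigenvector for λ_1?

Step 1 — characteristic polynomial of 2×2 Sigma:
  det(Sigma - λI) = λ² - trace · λ + det = 0.
  trace = 12 + 5 = 17, det = 12·5 - (6)² = 24.
Step 2 — discriminant:
  Δ = trace² - 4·det = 289 - 96 = 193.
Step 3 — eigenvalues:
  λ = (trace ± √Δ)/2 = (17 ± 13.8924)/2,
  λ_1 = 15.4462,  λ_2 = 1.5538.

Step 4 — unit eigenvector for λ_1: solve (Sigma - λ_1 I)v = 0. First row:
  (12 - 15.4462)·v_x + (6)·v_y = 0, i.e. (-3.4462)·v_x + (6)·v_y = 0,
  so v ∝ (b, λ_1 - a) = (6, 3.4462) = u.
  ||u|| = √((6)² + (3.4462)²) = √(47.8764) ≈ 6.9193,
  v_1 = u/||u|| ≈ (0.8671, 0.4981) (||v_1|| = 1).

λ_1 = 15.4462,  λ_2 = 1.5538;  v_1 ≈ (0.8671, 0.4981)


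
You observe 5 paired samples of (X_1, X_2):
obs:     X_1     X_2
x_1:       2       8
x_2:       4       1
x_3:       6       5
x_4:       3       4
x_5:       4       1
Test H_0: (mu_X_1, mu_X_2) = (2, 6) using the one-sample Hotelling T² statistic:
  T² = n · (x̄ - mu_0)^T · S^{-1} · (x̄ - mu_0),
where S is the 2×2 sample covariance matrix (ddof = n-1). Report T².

Step 1 — sample mean vector:
  mean(X_1) = (2 + 4 + 6 + 3 + 4) / 5 = 19/5 = 3.8
  mean(X_2) = (8 + 1 + 5 + 4 + 1) / 5 = 19/5 = 3.8
  x̄ = (3.8, 3.8),  deviation x̄ - mu_0 = (3.8, 3.8) - (2, 6) = (1.8, -2.2).

Step 2 — sample covariance matrix, S[i,j] = (1/(n-1)) · Σ_k (x_{k,i} - mean_i) · (x_{k,j} - mean_j), divisor n-1 = 4:
  S[X_1,X_1] = ((-1.8)·(-1.8) + (0.2)·(0.2) + (2.2)·(2.2) + (-0.8)·(-0.8) + (0.2)·(0.2)) / 4 = 8.8/4 = 2.2
  S[X_1,X_2] = ((-1.8)·(4.2) + (0.2)·(-2.8) + (2.2)·(1.2) + (-0.8)·(0.2) + (0.2)·(-2.8)) / 4 = -6.2/4 = -1.55
  S[X_2,X_2] = ((4.2)·(4.2) + (-2.8)·(-2.8) + (1.2)·(1.2) + (0.2)·(0.2) + (-2.8)·(-2.8)) / 4 = 34.8/4 = 8.7
  S = [[2.2, -1.55],
 [-1.55, 8.7]].

Step 3 — invert S. det(S) = 2.2·8.7 - (-1.55)² = 16.7375.
  S^{-1} = (1/det) · [[d, -b], [-b, a]] = [[0.5198, 0.0926],
 [0.0926, 0.1314]].

Step 4 — quadratic form (x̄ - mu_0)^T · S^{-1} · (x̄ - mu_0):
  S^{-1} · (x̄ - mu_0) = (0.7319, -0.1225),
  (x̄ - mu_0)^T · [...] = (1.8)·(0.7319) + (-2.2)·(-0.1225) = 1.5869.

Step 5 — scale by n: T² = 5 · 1.5869 = 7.9343.

T² ≈ 7.9343


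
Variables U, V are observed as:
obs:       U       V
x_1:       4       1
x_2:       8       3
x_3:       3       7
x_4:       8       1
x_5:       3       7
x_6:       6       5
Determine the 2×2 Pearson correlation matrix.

Step 1 — column means:
  mean(U) = (4 + 8 + 3 + 8 + 3 + 6) / 6 = 32/6 = 5.3333
  mean(V) = (1 + 3 + 7 + 1 + 7 + 5) / 6 = 24/6 = 4

Step 2 — sample variances and covariances s[i,j] = (1/(n-1)) · Σ_k (x_{k,i} - mean_i) · (x_{k,j} - mean_j), with n-1 = 5:
  s[U,U] = ((-1.3333)·(-1.3333) + (2.6667)·(2.6667) + (-2.3333)·(-2.3333) + (2.6667)·(2.6667) + (-2.3333)·(-2.3333) + (0.6667)·(0.6667)) / 5 = 27.3333/5 = 5.4667
  s[U,V] = ((-1.3333)·(-3) + (2.6667)·(-1) + (-2.3333)·(3) + (2.6667)·(-3) + (-2.3333)·(3) + (0.6667)·(1)) / 5 = -20/5 = -4
  s[V,V] = ((-3)·(-3) + (-1)·(-1) + (3)·(3) + (-3)·(-3) + (3)·(3) + (1)·(1)) / 5 = 38/5 = 7.6
  Sample standard deviations s_i = √(s[i,i]):
  s(U) = √(5.4667) = 2.3381
  s(V) = √(7.6) = 2.7568

Step 3 — r_{ij} = s_{ij} / (s_i · s_j):
  r[U,U] = 1 (diagonal).
  r[U,V] = -4 / (2.3381 · 2.7568) = -4 / 6.4457 = -0.6206
  r[V,V] = 1 (diagonal).

R is symmetric with unit diagonal. Assembling:

R = [[1, -0.6206],
 [-0.6206, 1]]


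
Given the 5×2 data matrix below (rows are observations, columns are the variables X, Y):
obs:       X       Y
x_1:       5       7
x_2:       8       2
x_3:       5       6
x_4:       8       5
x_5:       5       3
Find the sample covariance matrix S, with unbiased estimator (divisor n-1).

Step 1 — column means:
  mean(X) = (5 + 8 + 5 + 8 + 5) / 5 = 31/5 = 6.2
  mean(Y) = (7 + 2 + 6 + 5 + 3) / 5 = 23/5 = 4.6

Step 2 — sample covariance S[i,j] = (1/(n-1)) · Σ_k (x_{k,i} - mean_i) · (x_{k,j} - mean_j), with n-1 = 4.
  S[X,X] = ((-1.2)·(-1.2) + (1.8)·(1.8) + (-1.2)·(-1.2) + (1.8)·(1.8) + (-1.2)·(-1.2)) / 4 = 10.8/4 = 2.7
  S[X,Y] = ((-1.2)·(2.4) + (1.8)·(-2.6) + (-1.2)·(1.4) + (1.8)·(0.4) + (-1.2)·(-1.6)) / 4 = -6.6/4 = -1.65
  S[Y,Y] = ((2.4)·(2.4) + (-2.6)·(-2.6) + (1.4)·(1.4) + (0.4)·(0.4) + (-1.6)·(-1.6)) / 4 = 17.2/4 = 4.3

S is symmetric (S[j,i] = S[i,j]). Assembling:

S = [[2.7, -1.65],
 [-1.65, 4.3]]


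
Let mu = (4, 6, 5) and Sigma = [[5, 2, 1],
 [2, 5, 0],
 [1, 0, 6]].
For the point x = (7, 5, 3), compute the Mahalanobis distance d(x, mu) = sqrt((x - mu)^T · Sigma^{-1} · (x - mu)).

Step 1 — centre the observation: (x - mu) = (3, -1, -2).

Step 2 — invert Sigma (cofactor / det for 3×3, or solve directly):
  Sigma^{-1} = [[0.2479, -0.0992, -0.0413],
 [-0.0992, 0.2397, 0.0165],
 [-0.0413, 0.0165, 0.1736]].

Step 3 — form the quadratic (x - mu)^T · Sigma^{-1} · (x - mu):
  Sigma^{-1} · (x - mu) = (0.9256, -0.5702, -0.4876).
  (x - mu)^T · [Sigma^{-1} · (x - mu)] = (3)·(0.9256) + (-1)·(-0.5702) + (-2)·(-0.4876) = 4.3223.

Step 4 — take square root: d = √(4.3223) ≈ 2.079.

d(x, mu) = √(4.3223) ≈ 2.079


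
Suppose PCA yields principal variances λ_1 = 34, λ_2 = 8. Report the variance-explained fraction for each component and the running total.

Step 1 — total variance = trace(Sigma) = Σ λ_i = 34 + 8 = 42.

Step 2 — fraction explained by component i = λ_i / Σ λ:
  PC1: 34/42 = 0.8095
  PC2: 8/42 = 0.1905

Step 3 — cumulative fraction after k components = (λ_1 + ... + λ_k) / Σ λ:
  k = 1: 34/42 = 0.8095
  k = 2: (34 + 8)/42 = 42/42 = 1

Summary (fraction, with percent):

explained: PC1 0.8095 (80.95%), PC2 0.1905 (19.05%);  cumulative: 0.8095, 1


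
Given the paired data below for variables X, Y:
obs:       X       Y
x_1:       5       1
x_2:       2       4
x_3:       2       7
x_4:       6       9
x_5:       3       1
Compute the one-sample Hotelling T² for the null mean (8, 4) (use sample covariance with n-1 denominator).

Step 1 — sample mean vector:
  mean(X) = (5 + 2 + 2 + 6 + 3) / 5 = 18/5 = 3.6
  mean(Y) = (1 + 4 + 7 + 9 + 1) / 5 = 22/5 = 4.4
  x̄ = (3.6, 4.4),  deviation x̄ - mu_0 = (3.6, 4.4) - (8, 4) = (-4.4, 0.4).

Step 2 — sample covariance matrix, S[i,j] = (1/(n-1)) · Σ_k (x_{k,i} - mean_i) · (x_{k,j} - mean_j), divisor n-1 = 4:
  S[X,X] = ((1.4)·(1.4) + (-1.6)·(-1.6) + (-1.6)·(-1.6) + (2.4)·(2.4) + (-0.6)·(-0.6)) / 4 = 13.2/4 = 3.3
  S[X,Y] = ((1.4)·(-3.4) + (-1.6)·(-0.4) + (-1.6)·(2.6) + (2.4)·(4.6) + (-0.6)·(-3.4)) / 4 = 4.8/4 = 1.2
  S[Y,Y] = ((-3.4)·(-3.4) + (-0.4)·(-0.4) + (2.6)·(2.6) + (4.6)·(4.6) + (-3.4)·(-3.4)) / 4 = 51.2/4 = 12.8
  S = [[3.3, 1.2],
 [1.2, 12.8]].

Step 3 — invert S. det(S) = 3.3·12.8 - (1.2)² = 40.8.
  S^{-1} = (1/det) · [[d, -b], [-b, a]] = [[0.3137, -0.0294],
 [-0.0294, 0.0809]].

Step 4 — quadratic form (x̄ - mu_0)^T · S^{-1} · (x̄ - mu_0):
  S^{-1} · (x̄ - mu_0) = (-1.3922, 0.1618),
  (x̄ - mu_0)^T · [...] = (-4.4)·(-1.3922) + (0.4)·(0.1618) = 6.1902.

Step 5 — scale by n: T² = 5 · 6.1902 = 30.951.

T² ≈ 30.951


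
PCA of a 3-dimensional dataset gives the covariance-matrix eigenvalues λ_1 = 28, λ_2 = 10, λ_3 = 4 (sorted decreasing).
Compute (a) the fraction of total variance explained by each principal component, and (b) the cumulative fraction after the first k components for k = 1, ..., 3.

Step 1 — total variance = trace(Sigma) = Σ λ_i = 28 + 10 + 4 = 42.

Step 2 — fraction explained by component i = λ_i / Σ λ:
  PC1: 28/42 = 0.6667
  PC2: 10/42 = 0.2381
  PC3: 4/42 = 0.0952

Step 3 — cumulative fraction after k components = (λ_1 + ... + λ_k) / Σ λ:
  k = 1: 28/42 = 0.6667
  k = 2: (28 + 10)/42 = 38/42 = 0.9048
  k = 3: (28 + 10 + 4)/42 = 42/42 = 1

Summary (fraction, with percent):

explained: PC1 0.6667 (66.67%), PC2 0.2381 (23.81%), PC3 0.0952 (9.52%);  cumulative: 0.6667, 0.9048, 1


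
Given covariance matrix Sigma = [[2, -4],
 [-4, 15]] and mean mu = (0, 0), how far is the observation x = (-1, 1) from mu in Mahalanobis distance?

Step 1 — centre the observation: (x - mu) = (-1, 1).

Step 2 — invert Sigma. det(Sigma) = 2·15 - (-4)² = 14.
  Sigma^{-1} = (1/det) · [[d, -b], [-b, a]] = [[1.0714, 0.2857],
 [0.2857, 0.1429]].

Step 3 — form the quadratic (x - mu)^T · Sigma^{-1} · (x - mu):
  Sigma^{-1} · (x - mu) = (-0.7857, -0.1429).
  (x - mu)^T · [Sigma^{-1} · (x - mu)] = (-1)·(-0.7857) + (1)·(-0.1429) = 0.6429.

Step 4 — take square root: d = √(0.6429) ≈ 0.8018.

d(x, mu) = √(0.6429) ≈ 0.8018


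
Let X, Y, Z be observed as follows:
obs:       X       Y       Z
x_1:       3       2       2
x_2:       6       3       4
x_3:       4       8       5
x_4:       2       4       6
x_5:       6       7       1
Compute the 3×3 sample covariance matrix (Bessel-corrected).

Step 1 — column means:
  mean(X) = (3 + 6 + 4 + 2 + 6) / 5 = 21/5 = 4.2
  mean(Y) = (2 + 3 + 8 + 4 + 7) / 5 = 24/5 = 4.8
  mean(Z) = (2 + 4 + 5 + 6 + 1) / 5 = 18/5 = 3.6

Step 2 — sample covariance S[i,j] = (1/(n-1)) · Σ_k (x_{k,i} - mean_i) · (x_{k,j} - mean_j), with n-1 = 4.
  S[X,X] = ((-1.2)·(-1.2) + (1.8)·(1.8) + (-0.2)·(-0.2) + (-2.2)·(-2.2) + (1.8)·(1.8)) / 4 = 12.8/4 = 3.2
  S[X,Y] = ((-1.2)·(-2.8) + (1.8)·(-1.8) + (-0.2)·(3.2) + (-2.2)·(-0.8) + (1.8)·(2.2)) / 4 = 5.2/4 = 1.3
  S[X,Z] = ((-1.2)·(-1.6) + (1.8)·(0.4) + (-0.2)·(1.4) + (-2.2)·(2.4) + (1.8)·(-2.6)) / 4 = -7.6/4 = -1.9
  S[Y,Y] = ((-2.8)·(-2.8) + (-1.8)·(-1.8) + (3.2)·(3.2) + (-0.8)·(-0.8) + (2.2)·(2.2)) / 4 = 26.8/4 = 6.7
  S[Y,Z] = ((-2.8)·(-1.6) + (-1.8)·(0.4) + (3.2)·(1.4) + (-0.8)·(2.4) + (2.2)·(-2.6)) / 4 = 0.6/4 = 0.15
  S[Z,Z] = ((-1.6)·(-1.6) + (0.4)·(0.4) + (1.4)·(1.4) + (2.4)·(2.4) + (-2.6)·(-2.6)) / 4 = 17.2/4 = 4.3

S is symmetric (S[j,i] = S[i,j]). Assembling:

S = [[3.2, 1.3, -1.9],
 [1.3, 6.7, 0.15],
 [-1.9, 0.15, 4.3]]


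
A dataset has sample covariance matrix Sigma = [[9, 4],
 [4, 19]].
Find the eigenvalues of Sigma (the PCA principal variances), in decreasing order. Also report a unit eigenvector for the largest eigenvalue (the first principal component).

Step 1 — characteristic polynomial of 2×2 Sigma:
  det(Sigma - λI) = λ² - trace · λ + det = 0.
  trace = 9 + 19 = 28, det = 9·19 - (4)² = 155.
Step 2 — discriminant:
  Δ = trace² - 4·det = 784 - 620 = 164.
Step 3 — eigenvalues:
  λ = (trace ± √Δ)/2 = (28 ± 12.8062)/2,
  λ_1 = 20.4031,  λ_2 = 7.5969.

Step 4 — unit eigenvector for λ_1: solve (Sigma - λ_1 I)v = 0. First row:
  (9 - 20.4031)·v_x + (4)·v_y = 0, i.e. (-11.4031)·v_x + (4)·v_y = 0,
  so v ∝ (b, λ_1 - a) = (4, 11.4031) = u.
  ||u|| = √((4)² + (11.4031)²) = √(146.0312) ≈ 12.0843,
  v_1 = u/||u|| ≈ (0.331, 0.9436) (||v_1|| = 1).

λ_1 = 20.4031,  λ_2 = 7.5969;  v_1 ≈ (0.331, 0.9436)


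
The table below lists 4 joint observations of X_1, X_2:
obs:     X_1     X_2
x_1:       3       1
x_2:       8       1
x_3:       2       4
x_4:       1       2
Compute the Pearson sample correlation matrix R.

Step 1 — column means:
  mean(X_1) = (3 + 8 + 2 + 1) / 4 = 14/4 = 3.5
  mean(X_2) = (1 + 1 + 4 + 2) / 4 = 8/4 = 2

Step 2 — sample variances and covariances s[i,j] = (1/(n-1)) · Σ_k (x_{k,i} - mean_i) · (x_{k,j} - mean_j), with n-1 = 3:
  s[X_1,X_1] = ((-0.5)·(-0.5) + (4.5)·(4.5) + (-1.5)·(-1.5) + (-2.5)·(-2.5)) / 3 = 29/3 = 9.6667
  s[X_1,X_2] = ((-0.5)·(-1) + (4.5)·(-1) + (-1.5)·(2) + (-2.5)·(0)) / 3 = -7/3 = -2.3333
  s[X_2,X_2] = ((-1)·(-1) + (-1)·(-1) + (2)·(2) + (0)·(0)) / 3 = 6/3 = 2
  Sample standard deviations s_i = √(s[i,i]):
  s(X_1) = √(9.6667) = 3.1091
  s(X_2) = √(2) = 1.4142

Step 3 — r_{ij} = s_{ij} / (s_i · s_j):
  r[X_1,X_1] = 1 (diagonal).
  r[X_1,X_2] = -2.3333 / (3.1091 · 1.4142) = -2.3333 / 4.397 = -0.5307
  r[X_2,X_2] = 1 (diagonal).

R is symmetric with unit diagonal. Assembling:

R = [[1, -0.5307],
 [-0.5307, 1]]


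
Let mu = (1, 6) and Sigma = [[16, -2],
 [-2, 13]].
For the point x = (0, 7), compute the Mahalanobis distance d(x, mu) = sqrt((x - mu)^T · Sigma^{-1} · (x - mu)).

Step 1 — centre the observation: (x - mu) = (-1, 1).

Step 2 — invert Sigma. det(Sigma) = 16·13 - (-2)² = 204.
  Sigma^{-1} = (1/det) · [[d, -b], [-b, a]] = [[0.0637, 0.0098],
 [0.0098, 0.0784]].

Step 3 — form the quadratic (x - mu)^T · Sigma^{-1} · (x - mu):
  Sigma^{-1} · (x - mu) = (-0.0539, 0.0686).
  (x - mu)^T · [Sigma^{-1} · (x - mu)] = (-1)·(-0.0539) + (1)·(0.0686) = 0.1225.

Step 4 — take square root: d = √(0.1225) ≈ 0.3501.

d(x, mu) = √(0.1225) ≈ 0.3501


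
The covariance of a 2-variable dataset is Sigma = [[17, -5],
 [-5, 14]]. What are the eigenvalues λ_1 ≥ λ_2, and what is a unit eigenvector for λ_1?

Step 1 — characteristic polynomial of 2×2 Sigma:
  det(Sigma - λI) = λ² - trace · λ + det = 0.
  trace = 17 + 14 = 31, det = 17·14 - (-5)² = 213.
Step 2 — discriminant:
  Δ = trace² - 4·det = 961 - 852 = 109.
Step 3 — eigenvalues:
  λ = (trace ± √Δ)/2 = (31 ± 10.4403)/2,
  λ_1 = 20.7202,  λ_2 = 10.2798.

Step 4 — unit eigenvector for λ_1: solve (Sigma - λ_1 I)v = 0. First row:
  (17 - 20.7202)·v_x + (-5)·v_y = 0, i.e. (-3.7202)·v_x + (-5)·v_y = 0,
  so v ∝ (b, λ_1 - a) = (-5, 3.7202); multiply by -1 so the first entry is positive: u = (5, -3.7202).
  ||u|| = √((5)² + (-3.7202)²) = √(38.8395) ≈ 6.2321,
  v_1 = u/||u|| ≈ (0.8023, -0.5969) (||v_1|| = 1).

λ_1 = 20.7202,  λ_2 = 10.2798;  v_1 ≈ (0.8023, -0.5969)


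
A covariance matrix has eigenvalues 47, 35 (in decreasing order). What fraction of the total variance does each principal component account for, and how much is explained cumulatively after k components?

Step 1 — total variance = trace(Sigma) = Σ λ_i = 47 + 35 = 82.

Step 2 — fraction explained by component i = λ_i / Σ λ:
  PC1: 47/82 = 0.5732
  PC2: 35/82 = 0.4268

Step 3 — cumulative fraction after k components = (λ_1 + ... + λ_k) / Σ λ:
  k = 1: 47/82 = 0.5732
  k = 2: (47 + 35)/82 = 82/82 = 1

Summary (fraction, with percent):

explained: PC1 0.5732 (57.32%), PC2 0.4268 (42.68%);  cumulative: 0.5732, 1


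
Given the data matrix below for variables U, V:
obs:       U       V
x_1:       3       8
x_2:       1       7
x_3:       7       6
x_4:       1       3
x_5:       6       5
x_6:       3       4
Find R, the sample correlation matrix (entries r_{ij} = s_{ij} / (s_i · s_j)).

Step 1 — column means:
  mean(U) = (3 + 1 + 7 + 1 + 6 + 3) / 6 = 21/6 = 3.5
  mean(V) = (8 + 7 + 6 + 3 + 5 + 4) / 6 = 33/6 = 5.5

Step 2 — sample variances and covariances s[i,j] = (1/(n-1)) · Σ_k (x_{k,i} - mean_i) · (x_{k,j} - mean_j), with n-1 = 5:
  s[U,U] = ((-0.5)·(-0.5) + (-2.5)·(-2.5) + (3.5)·(3.5) + (-2.5)·(-2.5) + (2.5)·(2.5) + (-0.5)·(-0.5)) / 5 = 31.5/5 = 6.3
  s[U,V] = ((-0.5)·(2.5) + (-2.5)·(1.5) + (3.5)·(0.5) + (-2.5)·(-2.5) + (2.5)·(-0.5) + (-0.5)·(-1.5)) / 5 = 2.5/5 = 0.5
  s[V,V] = ((2.5)·(2.5) + (1.5)·(1.5) + (0.5)·(0.5) + (-2.5)·(-2.5) + (-0.5)·(-0.5) + (-1.5)·(-1.5)) / 5 = 17.5/5 = 3.5
  Sample standard deviations s_i = √(s[i,i]):
  s(U) = √(6.3) = 2.51
  s(V) = √(3.5) = 1.8708

Step 3 — r_{ij} = s_{ij} / (s_i · s_j):
  r[U,U] = 1 (diagonal).
  r[U,V] = 0.5 / (2.51 · 1.8708) = 0.5 / 4.6957 = 0.1065
  r[V,V] = 1 (diagonal).

R is symmetric with unit diagonal. Assembling:

R = [[1, 0.1065],
 [0.1065, 1]]
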